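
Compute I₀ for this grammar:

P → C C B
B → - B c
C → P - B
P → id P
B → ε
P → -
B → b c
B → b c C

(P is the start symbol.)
{ [C → . P - B], [P → . -], [P → . C C B], [P → . id P], [P' → . P] }

First, augment the grammar with P' → P
I₀ = CLOSURE({ [P' → . P] }):
  [P' → . P] has the dot before P: add [P → . C C B], [P → . id P], [P → . -]
  [P → . C C B] has the dot before C: add [C → . P - B]
No further items can be added.

I₀ = { [C → . P - B], [P → . -], [P → . C C B], [P → . id P], [P' → . P] }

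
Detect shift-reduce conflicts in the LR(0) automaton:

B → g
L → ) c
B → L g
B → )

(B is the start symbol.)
A shift-reduce conflict occurs when an LR(0) state has both:
  - a complete (reduce) item [A → α .] (dot at the end), and
  - a shift item [B → β . c γ] (dot before a terminal).

Augment with B' → B and build the canonical LR(0) collection (I0 = CLOSURE({[B' → . B]}), then GOTO on every symbol after a dot until no new states appear). It has 7 states:
  I0: { [B → . )], [B → . L g], [B → . g], [B' → . B], [L → . ) c] }  — shift
  I1: { [B → ) .], [L → ) . c] }  — shift, reduce
  I2: { [B' → B .] }  — accept
  I3: { [B → L . g] }  — shift
  I4: { [B → g .] }  — reduce
  I5: { [B → L g .] }  — reduce
  I6: { [L → ) c .] }  — reduce

I1 contains reduce item [B → ) .] and shift item [L → ) . c] — shift-reduce conflict.

Answer: Yes — I1: [B → ) .] vs [L → ) . c]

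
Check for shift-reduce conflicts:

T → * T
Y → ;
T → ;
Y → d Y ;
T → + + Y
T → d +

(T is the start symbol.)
Augment with T' → T and build the canonical LR(0) collection (I0 = CLOSURE({[T' → . T]}), then GOTO on every symbol after a dot until no new states appear). It has 14 states:
  I0: { [T → . * T], [T → . + + Y], [T → . ;], [T → . d +], [T' → . T] }  — shift
  I1: { [T → * . T], [T → . * T], [T → . + + Y], [T → . ;], [T → . d +] }  — shift
  I2: { [T → + . + Y] }  — shift
  I3: { [T → ; .] }  — reduce
  I4: { [T' → T .] }  — accept
  I5: { [T → d . +] }  — shift
  I6: { [T → d + .] }  — reduce
  I7: { [T → + + . Y], [Y → . ;], [Y → . d Y ;] }  — shift
  I8: { [Y → ; .] }  — reduce
  I9: { [T → + + Y .] }  — reduce
  I10: { [Y → . ;], [Y → . d Y ;], [Y → d . Y ;] }  — shift
  I11: { [Y → d Y . ;] }  — shift
  I12: { [Y → d Y ; .] }  — reduce
  I13: { [T → * T .] }  — reduce

No state contains both a complete item and a shift item.

Answer: No shift-reduce conflicts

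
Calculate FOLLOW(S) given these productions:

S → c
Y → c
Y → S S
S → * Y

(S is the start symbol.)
{ $, '*', 'c' }

S is the start symbol, so $ ∈ FOLLOW(S).
In Y → S S: S is followed by S, add FIRST(S) \ {ε} = { '*', 'c' }
In Y → S S: S is at the end, add FOLLOW(Y)

The FOLLOW sets referred to above (computed the same way, to a fixed point):
  FOLLOW(Y) = { $, '*', 'c' }

Taking the union: FOLLOW(S) = { $, '*', 'c' }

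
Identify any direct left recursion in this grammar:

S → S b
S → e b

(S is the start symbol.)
Direct left recursion occurs when N → N α for some non-terminal N (the right-hand side begins with the left-hand side itself).

S → S b: LEFT RECURSIVE (starts with S)
S → e b: starts with e

The grammar has direct left recursion on: S.

Answer: Yes, S is left-recursive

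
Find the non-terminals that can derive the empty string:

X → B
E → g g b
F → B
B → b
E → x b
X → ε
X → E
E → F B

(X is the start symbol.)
{ 'X' }

A non-terminal is nullable if it can derive ε (the empty string): either it has an ε-production, or it has a production whose right-hand side consists entirely of nullable non-terminals.

ε-productions: X → ε
So X is immediately nullable.
No further non-terminal can be added: every production for the remaining non-terminals contains a terminal or a non-nullable non-terminal.
Nullable = { 'X' }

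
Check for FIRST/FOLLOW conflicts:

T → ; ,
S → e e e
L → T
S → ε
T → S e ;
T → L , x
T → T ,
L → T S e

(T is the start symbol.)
Nullable non-terminals: S.

S: nullable alternative(s) S → ε; FOLLOW(S) = { 'e' }
  S → e e e: FIRST \ {ε} = { 'e' } — overlaps FOLLOW(S) on { 'e' }: CONFLICT
  S → ε: FIRST \ {ε} = { } — this is the only nullable alternative, skip

L, T have no nullable alternative, so no FIRST/FOLLOW check is needed there.

So the grammar has 1 FIRST/FOLLOW conflict (marked CONFLICT above).

Answer: Yes. S → e e e with FOLLOW(S) on { 'e' }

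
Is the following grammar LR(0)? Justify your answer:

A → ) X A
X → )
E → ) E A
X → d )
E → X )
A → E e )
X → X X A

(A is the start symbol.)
A grammar is LR(0) if no state in the canonical LR(0) collection has:
  - both a shift item (dot before a terminal) and a complete item (shift-reduce conflict), or
  - two or more complete items (reduce-reduce conflict; the accept item [A' → A .] counts as a complete item here).

Augment with A' → A and build the canonical LR(0) collection (I0 = CLOSURE({[A' → . A]}), then GOTO on every symbol after a dot until no new states appear). It has 19 states:
  I0: { [A → . ) X A], [A → . E e )], [A' → . A], [E → . ) E A], [E → . X )], [X → . )], [X → . X X A], [X → . d )] }  — shift
  I1: { [A → ) . X A], [E → ) . E A], [E → . ) E A], [E → . X )], [X → ) .], [X → . )], [X → . X X A], [X → . d )] }  — shift, reduce
  I2: { [A' → A .] }  — accept
  I3: { [A → E . e )] }  — shift
  I4: { [E → X . )], [X → . )], [X → . X X A], [X → . d )], [X → X . X A] }  — shift
  I5: { [X → d . )] }  — shift
  I6: { [X → d ) .] }  — reduce
  I7: { [E → X ) .], [X → ) .] }  — 2 reduces
  I8: { [A → . ) X A], [A → . E e )], [E → . ) E A], [E → . X )], [X → . )], [X → . X X A], [X → . d )], [X → X . X A], [X → X X . A] }  — shift
  I9: { [X → X X A .] }  — reduce
  I10: { [A → . ) X A], [A → . E e )], [E → . ) E A], [E → . X )], [E → X . )], [X → . )], [X → . X X A], [X → . d )], [X → X . X A], [X → X X . A] }  — shift
  I11: { [A → ) . X A], [E → ) . E A], [E → . ) E A], [E → . X )], [E → X ) .], [X → ) .], [X → . )], [X → . X X A], [X → . d )] }  — shift, 2 reduces
  I12: { [E → ) . E A], [E → . ) E A], [E → . X )], [X → ) .], [X → . )], [X → . X X A], [X → . d )] }  — shift, reduce
  I13: { [A → . ) X A], [A → . E e )], [E → ) E . A], [E → . ) E A], [E → . X )], [X → . )], [X → . X X A], [X → . d )] }  — shift
  I14: { [A → ) X . A], [A → . ) X A], [A → . E e )], [E → . ) E A], [E → . X )], [E → X . )], [X → . )], [X → . X X A], [X → . d )], [X → X . X A] }  — shift
  I15: { [A → ) X A .] }  — reduce
  I16: { [E → ) E A .] }  — reduce
  I17: { [A → E e . )] }  — shift
  I18: { [A → E e ) .] }  — reduce

Conflict in state I1:
  Shift-reduce conflict between [X → ) .] and [E → . ) E A]
So the grammar is NOT LR(0).

Answer: No. Shift-reduce conflict between [X → ) .] and [E → . ) E A]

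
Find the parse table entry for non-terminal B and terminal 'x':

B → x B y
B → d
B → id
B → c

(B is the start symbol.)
B → x B y

To find M[B, 'x'], we find productions for B where 'x' is in the predict set (PREDICT(N → α) = (FIRST(α) \ {ε}) ∪ (FOLLOW(N) if α ⇒* ε)).

B → x B y: PREDICT = { 'x' }
  'x' is in predict set, so this production goes in M[B, 'x']
B → d: PREDICT = { 'd' }
B → id: PREDICT = { 'id' }
B → c: PREDICT = { 'c' }

M[B, 'x'] = B → x B y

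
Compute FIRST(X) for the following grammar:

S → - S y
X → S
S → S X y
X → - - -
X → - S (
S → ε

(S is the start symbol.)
To compute FIRST(X), examine every production with X on the left-hand side, reading each right-hand side left to right until a non-nullable symbol is reached.

FIRST sets of the other non-terminals involved (by the same procedure, iterated to a fixed point):
  FIRST(S) = { '-', 'y', ε }

From X → S:
  - S is a non-terminal: add FIRST(S) \ {ε} = { '-', 'y' }
    S is nullable and nothing follows, so the whole right-hand side can vanish: ε ∈ FIRST(X)
From X → - - -:
  - '-' is a terminal: add '-' and stop
From X → - S (:
  - '-' is a terminal: add '-' and stop

Collecting: FIRST(X) = { '-', 'y', ε }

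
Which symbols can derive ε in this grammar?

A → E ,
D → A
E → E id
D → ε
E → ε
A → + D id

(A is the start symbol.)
A non-terminal is nullable if it can derive ε (the empty string): either it has an ε-production, or it has a production whose right-hand side consists entirely of nullable non-terminals.

ε-productions: D → ε, E → ε
So D, E are immediately nullable.
No further non-terminal can be added: every production for the remaining non-terminals contains a terminal or a non-nullable non-terminal.
Nullable = { 'D', 'E' }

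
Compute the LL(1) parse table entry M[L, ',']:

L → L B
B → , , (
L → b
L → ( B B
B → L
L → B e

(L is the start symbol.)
L → L B, L → B e

To find M[L, ','], we find productions for L where ',' is in the predict set (PREDICT(N → α) = (FIRST(α) \ {ε}) ∪ (FOLLOW(N) if α ⇒* ε)).

Relevant sets:
  FIRST(L) = { '(', ',', 'b' }
  FIRST(B) = { '(', ',', 'b' }

L → L B: PREDICT = { '(', ',', 'b' }
  ',' is in predict set, so this production goes in M[L, ',']
L → b: PREDICT = { 'b' }
L → ( B B: PREDICT = { '(' }
L → B e: PREDICT = { '(', ',', 'b' }
  ',' is in predict set, so this production goes in M[L, ',']

M[L, ','] = L → L B, L → B e  (a multiply-defined cell — the grammar is not LL(1))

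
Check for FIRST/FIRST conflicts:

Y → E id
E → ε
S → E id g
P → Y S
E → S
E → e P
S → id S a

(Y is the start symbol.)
Yes. E → S / E → e P on { 'e' }; S → E id g / S → id S a on { 'id' }

FIRST sets of the non-terminals at (or reachable through a nullable prefix from) the front of some alternative:
  FIRST(S) = { 'e', 'id' }
  FIRST(E) = { 'e', 'id', ε }

Productions for E:
  E → ε: FIRST = { ε }
  E → S: FIRST = { 'e', 'id' }
  E → e P: FIRST = { 'e' }
Productions for S:
  S → E id g: FIRST = { 'e', 'id' }
  S → id S a: FIRST = { 'id' }
Y, P have only one production, so no FIRST/FIRST conflict is possible there.

Conflict for E: E → S and E → e P
  Overlap: { 'e' }
Conflict for S: S → E id g and S → id S a
  Overlap: { 'id' }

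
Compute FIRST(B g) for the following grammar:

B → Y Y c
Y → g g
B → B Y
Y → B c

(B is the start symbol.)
{ 'g' }

FIRST sets of the non-terminals involved (from the grammar, by fixed-point iteration):
  FIRST(B) = { 'g' }

To compute FIRST(B g), process the symbols left to right:
Symbol B is a non-terminal. Add FIRST(B) \ {ε} = { 'g' }
B is not nullable (ε ∉ FIRST(B)), so stop here.
FIRST(B g) = { 'g' }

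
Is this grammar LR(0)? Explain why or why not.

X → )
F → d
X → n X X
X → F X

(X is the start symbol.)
A grammar is LR(0) if no state in the canonical LR(0) collection has:
  - both a shift item (dot before a terminal) and a complete item (shift-reduce conflict), or
  - two or more complete items (reduce-reduce conflict; the accept item [X' → X .] counts as a complete item here).

Augment with X' → X and build the canonical LR(0) collection (I0 = CLOSURE({[X' → . X]}), then GOTO on every symbol after a dot until no new states appear). It has 9 states:
  I0: { [F → . d], [X → . )], [X → . F X], [X → . n X X], [X' → . X] }  — shift
  I1: { [X → ) .] }  — reduce
  I2: { [F → . d], [X → . )], [X → . F X], [X → . n X X], [X → F . X] }  — shift
  I3: { [X' → X .] }  — accept
  I4: { [F → d .] }  — reduce
  I5: { [F → . d], [X → . )], [X → . F X], [X → . n X X], [X → n . X X] }  — shift
  I6: { [F → . d], [X → . )], [X → . F X], [X → . n X X], [X → n X . X] }  — shift
  I7: { [X → n X X .] }  — reduce
  I8: { [X → F X .] }  — reduce

Every state is either a pure shift/goto state or contains exactly one complete item and nothing to shift — no conflicts. The grammar is LR(0).

Answer: Yes, the grammar is LR(0)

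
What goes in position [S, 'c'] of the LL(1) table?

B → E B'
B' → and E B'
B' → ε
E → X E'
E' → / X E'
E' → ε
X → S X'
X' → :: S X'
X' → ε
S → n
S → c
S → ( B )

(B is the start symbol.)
To find M[S, 'c'], we find productions for S where 'c' is in the predict set (PREDICT(N → α) = (FIRST(α) \ {ε}) ∪ (FOLLOW(N) if α ⇒* ε)).

S → n: PREDICT = { 'n' }
S → c: PREDICT = { 'c' }
  'c' is in predict set, so this production goes in M[S, 'c']
S → ( B ): PREDICT = { '(' }

M[S, 'c'] = S → c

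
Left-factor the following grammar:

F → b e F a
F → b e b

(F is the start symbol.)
Left-factoring transforms A → αβ₁ | αβ₂ into A → αA' and A' → β₁ | β₂
(α is the longest common prefix among the alternatives). Repeat until
no nonterminal has two alternatives with a common prefix.

Round 1: F has alternatives sharing prefix 'b e'. Introduce F': F → b e F'
  Add: F' → F a
  Add: F' → b

No remaining common prefixes — done.

Resulting grammar:
F → b e F'
F' → F a
F' → b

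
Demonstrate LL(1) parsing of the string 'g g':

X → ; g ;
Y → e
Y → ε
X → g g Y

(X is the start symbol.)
LL(1) parsing maintains a stack (initially the start symbol over $) and the input. At each step: if the stack top is a terminal, match it against the current input token; if it is a non-terminal N, replace it with the RHS of M[N, lookahead] (the unique production whose predict set contains the lookahead).

Stack is shown with the top on the left.

Stack    Input  Action
----------------------
X $      g g $  output X → g g Y
g g Y $  g g $  match 'g'
g Y $    g $    match 'g'
Y $      $      output Y → ε
$        $      accept

The string is accepted.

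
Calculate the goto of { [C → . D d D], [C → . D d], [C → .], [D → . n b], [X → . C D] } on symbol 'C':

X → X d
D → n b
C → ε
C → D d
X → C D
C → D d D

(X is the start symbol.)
{ [D → . n b], [X → C . D] }

GOTO(I, 'C') = CLOSURE({ [A → αX.β] : [A → α.Xβ] ∈ I, X = 'C' })

Items with dot before 'C', with the dot advanced:
  [X → . C D] → [X → C . D]
Closure of the advanced items:
  [X → C . D] has the dot before D: add [D → . n b]

GOTO = { [D → . n b], [X → C . D] }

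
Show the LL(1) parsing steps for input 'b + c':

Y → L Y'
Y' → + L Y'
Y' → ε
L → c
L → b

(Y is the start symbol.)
LL(1) parsing maintains a stack (initially the start symbol over $) and the input. At each step: if the stack top is a terminal, match it against the current input token; if it is a non-terminal N, replace it with the RHS of M[N, lookahead] (the unique production whose predict set contains the lookahead).

Stack is shown with the top on the left.

Stack     Input    Action
-------------------------
Y $       b + c $  output Y → L Y'
L Y' $    b + c $  output L → b
b Y' $    b + c $  match 'b'
Y' $      + c $    output Y' → + L Y'
+ L Y' $  + c $    match '+'
L Y' $    c $      output L → c
c Y' $    c $      match 'c'
Y' $      $        output Y' → ε
$         $        accept

The string is accepted.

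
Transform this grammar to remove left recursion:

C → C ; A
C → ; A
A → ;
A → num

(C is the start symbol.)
C is directly left-recursive. The standard transformation for
  A → A α₁ | ... | A α_m | β₁ | ... | β_n
is
  A  → β₁ A' | ... | β_n A'
  A' → α₁ A' | ... | α_m A' | ε

C → ; A becomes C → ; A C'
C → C ; A becomes C' → ; A C'
Add C' → ε

Productions for other non-terminals are unchanged:
  A → ;
  A → num

Resulting grammar:
C → ; A C'
C' → ; A C'
C' → ε
A → ;
A → num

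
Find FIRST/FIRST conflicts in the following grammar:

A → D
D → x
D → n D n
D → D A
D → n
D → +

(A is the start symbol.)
Yes. D → x / D → D A on { 'x' }; D → n D n / D → D A on { 'n' }; D → n D n / D → n on { 'n' }; D → D A / D → n on { 'n' }; D → D A / D → '+' on { '+' }

FIRST sets of the non-terminals at (or reachable through a nullable prefix from) the front of some alternative:
  FIRST(D) = { '+', 'n', 'x' }

Productions for D:
  D → x: FIRST = { 'x' }
  D → n D n: FIRST = { 'n' }
  D → D A: FIRST = { '+', 'n', 'x' }
  D → n: FIRST = { 'n' }
  D → +: FIRST = { '+' }
A has only one production, so no FIRST/FIRST conflict is possible there.

Conflict for D: D → x and D → D A
  Overlap: { 'x' }
Conflict for D: D → n D n and D → D A
  Overlap: { 'n' }
Conflict for D: D → n D n and D → n
  Overlap: { 'n' }
Conflict for D: D → D A and D → n
  Overlap: { 'n' }
Conflict for D: D → D A and D → +
  Overlap: { '+' }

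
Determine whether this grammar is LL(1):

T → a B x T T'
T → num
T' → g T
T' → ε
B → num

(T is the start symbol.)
No. Predict set conflict for T': { 'g' }

Relevant sets:
  FOLLOW(T') = { $, 'g' }

For T:
  PREDICT(T → a B x T T') = { 'a' }
  PREDICT(T → num) = { 'num' }
For T':
  PREDICT(T' → g T) = { 'g' }
  PREDICT(T' → ε) = { $, 'g' }
B has a single production, so nothing to check there.

Conflict found: Predict set conflict for T': { 'g' }
The grammar is NOT LL(1).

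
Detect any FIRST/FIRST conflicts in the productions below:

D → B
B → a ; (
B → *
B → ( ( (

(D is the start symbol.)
Productions for B:
  B → a ; (: FIRST = { 'a' }
  B → *: FIRST = { '*' }
  B → ( ( (: FIRST = { '(' }
D has only one production, so no FIRST/FIRST conflict is possible there.

All alternatives of each non-terminal have pairwise disjoint FIRST sets.

Answer: No FIRST/FIRST conflicts.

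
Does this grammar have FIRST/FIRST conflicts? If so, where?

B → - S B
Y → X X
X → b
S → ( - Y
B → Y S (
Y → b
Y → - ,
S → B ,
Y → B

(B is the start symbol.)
A FIRST/FIRST conflict occurs when two productions N → α and N → β for the same non-terminal have FIRST(α) ∩ FIRST(β) ≠ ∅ (with ε ∈ FIRST of a nullable right-hand side, so two nullable alternatives also conflict).

FIRST sets of the non-terminals at (or reachable through a nullable prefix from) the front of some alternative:
  FIRST(Y) = { '-', 'b' }
  FIRST(X) = { 'b' }
  FIRST(B) = { '-', 'b' }

Productions for B:
  B → - S B: FIRST = { '-' }
  B → Y S (: FIRST = { '-', 'b' }
Productions for Y:
  Y → X X: FIRST = { 'b' }
  Y → b: FIRST = { 'b' }
  Y → - ,: FIRST = { '-' }
  Y → B: FIRST = { '-', 'b' }
Productions for S:
  S → ( - Y: FIRST = { '(' }
  S → B ,: FIRST = { '-', 'b' }
X has only one production, so no FIRST/FIRST conflict is possible there.

Conflict for B: B → - S B and B → Y S (
  Overlap: { '-' }
Conflict for Y: Y → X X and Y → b
  Overlap: { 'b' }
Conflict for Y: Y → X X and Y → B
  Overlap: { 'b' }
Conflict for Y: Y → b and Y → B
  Overlap: { 'b' }
Conflict for Y: Y → - , and Y → B
  Overlap: { '-' }

Answer: Yes. B → '-' S B / B → Y S '(' on { '-' }; Y → X X / Y → b on { 'b' }; Y → X X / Y → B on { 'b' }; Y → b / Y → B on { 'b' }; Y → '-' ',' / Y → B on { '-' }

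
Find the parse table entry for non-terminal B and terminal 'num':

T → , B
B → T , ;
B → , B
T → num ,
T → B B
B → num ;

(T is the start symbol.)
To find M[B, 'num'], we find productions for B where 'num' is in the predict set (PREDICT(N → α) = (FIRST(α) \ {ε}) ∪ (FOLLOW(N) if α ⇒* ε)).

Relevant sets:
  FIRST(T) = { ',', 'num' }

B → T , ;: PREDICT = { ',', 'num' }
  'num' is in predict set, so this production goes in M[B, 'num']
B → , B: PREDICT = { ',' }
B → num ;: PREDICT = { 'num' }
  'num' is in predict set, so this production goes in M[B, 'num']

M[B, 'num'] = B → T , ;, B → num ;  (a multiply-defined cell — the grammar is not LL(1))

Answer: B → T , ;, B → num ;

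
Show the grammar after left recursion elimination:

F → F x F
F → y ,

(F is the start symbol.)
F → y , F'
F' → x F F'
F' → ε

F is directly left-recursive. The standard transformation for
  A → A α₁ | ... | A α_m | β₁ | ... | β_n
is
  A  → β₁ A' | ... | β_n A'
  A' → α₁ A' | ... | α_m A' | ε

F → y , becomes F → y , F'
F → F x F becomes F' → x F F'
Add F' → ε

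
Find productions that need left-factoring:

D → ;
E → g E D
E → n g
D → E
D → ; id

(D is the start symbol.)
Left-factoring is needed when two productions for the same non-terminal
share a common prefix on the right-hand side.

Productions for D:
  D → ;
  D → E
  D → ; id
Productions for E:
  E → g E D
  E → n g

Found common prefix ';' in productions for D

Answer: Yes, D has productions with common prefix ';'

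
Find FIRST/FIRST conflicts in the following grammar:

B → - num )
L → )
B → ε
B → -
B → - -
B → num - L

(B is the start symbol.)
Yes. B → '-' num ')' / B → '-' on { '-' }; B → '-' num ')' / B → '-' '-' on { '-' }; B → '-' / B → '-' '-' on { '-' }

A FIRST/FIRST conflict occurs when two productions N → α and N → β for the same non-terminal have FIRST(α) ∩ FIRST(β) ≠ ∅ (with ε ∈ FIRST of a nullable right-hand side, so two nullable alternatives also conflict).

Productions for B:
  B → - num ): FIRST = { '-' }
  B → ε: FIRST = { ε }
  B → -: FIRST = { '-' }
  B → - -: FIRST = { '-' }
  B → num - L: FIRST = { 'num' }
L has only one production, so no FIRST/FIRST conflict is possible there.

Conflict for B: B → - num ) and B → -
  Overlap: { '-' }
Conflict for B: B → - num ) and B → - -
  Overlap: { '-' }
Conflict for B: B → - and B → - -
  Overlap: { '-' }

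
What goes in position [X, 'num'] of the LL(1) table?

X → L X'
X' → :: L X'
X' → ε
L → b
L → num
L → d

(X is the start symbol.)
X → L X'

To find M[X, 'num'], we find productions for X where 'num' is in the predict set (PREDICT(N → α) = (FIRST(α) \ {ε}) ∪ (FOLLOW(N) if α ⇒* ε)).

Relevant sets:
  FIRST(L) = { 'b', 'd', 'num' }

X → L X': PREDICT = { 'b', 'd', 'num' }
  'num' is in predict set, so this production goes in M[X, 'num']

M[X, 'num'] = X → L X'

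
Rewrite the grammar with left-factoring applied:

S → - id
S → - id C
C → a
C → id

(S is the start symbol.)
S → - id S'
S' → ε
S' → C
C → a
C → id

Left-factoring transforms A → αβ₁ | αβ₂ into A → αA' and A' → β₁ | β₂
(α is the longest common prefix among the alternatives). Repeat until
no nonterminal has two alternatives with a common prefix.

Round 1: S has alternatives sharing prefix '- id'. Introduce S': S → - id S'
  Add: S' → ε
  Add: S' → C

No remaining common prefixes — done.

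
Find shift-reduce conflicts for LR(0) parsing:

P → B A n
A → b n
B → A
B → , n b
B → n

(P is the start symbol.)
No shift-reduce conflicts

A shift-reduce conflict occurs when an LR(0) state has both:
  - a complete (reduce) item [A → α .] (dot at the end), and
  - a shift item [B → β . c γ] (dot before a terminal).

Augment with P' → P and build the canonical LR(0) collection (I0 = CLOSURE({[P' → . P]}), then GOTO on every symbol after a dot until no new states appear). It has 12 states:
  I0: { [A → . b n], [B → . , n b], [B → . A], [B → . n], [P → . B A n], [P' → . P] }  — shift
  I1: { [B → , . n b] }  — shift
  I2: { [B → A .] }  — reduce
  I3: { [A → . b n], [P → B . A n] }  — shift
  I4: { [P' → P .] }  — accept
  I5: { [A → b . n] }  — shift
  I6: { [B → n .] }  — reduce
  I7: { [A → b n .] }  — reduce
  I8: { [P → B A . n] }  — shift
  I9: { [P → B A n .] }  — reduce
  I10: { [B → , n . b] }  — shift
  I11: { [B → , n b .] }  — reduce

No state contains both a complete item and a shift item.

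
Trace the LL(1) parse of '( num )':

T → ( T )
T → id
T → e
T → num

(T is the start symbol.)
Stack is shown with the top on the left.

Stack    Input      Action
--------------------------
T $      ( num ) $  output T → ( T )
( T ) $  ( num ) $  match '('
T ) $    num ) $    output T → num
num ) $  num ) $    match 'num'
) $      ) $        match ')'
$        $          accept

The string is accepted.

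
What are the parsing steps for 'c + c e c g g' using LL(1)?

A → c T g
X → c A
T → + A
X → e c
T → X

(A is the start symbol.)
LL(1) parsing maintains a stack (initially the start symbol over $) and the input. At each step: if the stack top is a terminal, match it against the current input token; if it is a non-terminal N, replace it with the RHS of M[N, lookahead] (the unique production whose predict set contains the lookahead).

Stack is shown with the top on the left.

Stack      Input            Action
----------------------------------
A $        c + c e c g g $  output A → c T g
c T g $    c + c e c g g $  match 'c'
T g $      + c e c g g $    output T → + A
+ A g $    + c e c g g $    match '+'
A g $      c e c g g $      output A → c T g
c T g g $  c e c g g $      match 'c'
T g g $    e c g g $        output T → X
X g g $    e c g g $        output X → e c
e c g g $  e c g g $        match 'e'
c g g $    c g g $          match 'c'
g g $      g g $            match 'g'
g $        g $              match 'g'
$          $                accept

The string is accepted.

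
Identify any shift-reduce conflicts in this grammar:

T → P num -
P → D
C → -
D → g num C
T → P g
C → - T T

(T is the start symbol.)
Augment with T' → T and build the canonical LR(0) collection (I0 = CLOSURE({[T' → . T]}), then GOTO on every symbol after a dot until no new states appear). It has 13 states:
  I0: { [D → . g num C], [P → . D], [T → . P g], [T → . P num -], [T' → . T] }  — shift
  I1: { [P → D .] }  — reduce
  I2: { [T → P . g], [T → P . num -] }  — shift
  I3: { [T' → T .] }  — accept
  I4: { [D → g . num C] }  — shift
  I5: { [C → . - T T], [C → . -], [D → g num . C] }  — shift
  I6: { [C → - . T T], [C → - .], [D → . g num C], [P → . D], [T → . P g], [T → . P num -] }  — shift, reduce
  I7: { [D → g num C .] }  — reduce
  I8: { [C → - T . T], [D → . g num C], [P → . D], [T → . P g], [T → . P num -] }  — shift
  I9: { [C → - T T .] }  — reduce
  I10: { [T → P g .] }  — reduce
  I11: { [T → P num . -] }  — shift
  I12: { [T → P num - .] }  — reduce

I6 contains reduce item [C → - .] and shift item [D → . g num C] — shift-reduce conflict.

Answer: Yes — I6: [C → - .] vs [D → . g num C]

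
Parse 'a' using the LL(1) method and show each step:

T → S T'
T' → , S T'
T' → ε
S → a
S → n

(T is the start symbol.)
LL(1) parsing maintains a stack (initially the start symbol over $) and the input. At each step: if the stack top is a terminal, match it against the current input token; if it is a non-terminal N, replace it with the RHS of M[N, lookahead] (the unique production whose predict set contains the lookahead).

Stack is shown with the top on the left.

Stack   Input  Action
---------------------
T $     a $    output T → S T'
S T' $  a $    output S → a
a T' $  a $    match 'a'
T' $    $      output T' → ε
$       $      accept

The string is accepted.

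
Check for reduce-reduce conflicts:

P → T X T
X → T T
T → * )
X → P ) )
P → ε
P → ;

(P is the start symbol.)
Yes — I9: [P → .] vs [X → T T .]

A reduce-reduce conflict occurs when an LR(0) state has two complete items [A → α .] and [B → β .] — both call for a reduction, and with no lookahead the parser cannot choose between them.

Augment with P' → P and build the canonical LR(0) collection (I0 = CLOSURE({[P' → . P]}), then GOTO on every symbol after a dot until no new states appear). It has 13 states:
  I0: { [P → . ;], [P → . T X T], [P → .], [P' → . P], [T → . * )] }  — shift, reduce
  I1: { [T → * . )] }  — shift
  I2: { [P → ; .] }  — reduce
  I3: { [P' → P .] }  — accept
  I4: { [P → . ;], [P → . T X T], [P → .], [P → T . X T], [T → . * )], [X → . P ) )], [X → . T T] }  — shift, reduce
  I5: { [X → P . ) )] }  — shift
  I6: { [P → . ;], [P → . T X T], [P → .], [P → T . X T], [T → . * )], [X → . P ) )], [X → . T T], [X → T . T] }  — shift, reduce
  I7: { [P → T X . T], [T → . * )] }  — shift
  I8: { [P → T X T .] }  — reduce
  I9: { [P → . ;], [P → . T X T], [P → .], [P → T . X T], [T → . * )], [X → . P ) )], [X → . T T], [X → T . T], [X → T T .] }  — shift, 2 reduces
  I10: { [X → P ) . )] }  — shift
  I11: { [X → P ) ) .] }  — reduce
  I12: { [T → * ) .] }  — reduce

I9 contains complete items [P → .], [X → T T .] — reduce-reduce conflict.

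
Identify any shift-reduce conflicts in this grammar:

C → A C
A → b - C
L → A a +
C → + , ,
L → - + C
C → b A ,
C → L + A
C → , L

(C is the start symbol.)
No shift-reduce conflicts

A shift-reduce conflict occurs when an LR(0) state has both:
  - a complete (reduce) item [A → α .] (dot at the end), and
  - a shift item [B → β . c γ] (dot before a terminal).

Augment with C' → C and build the canonical LR(0) collection (I0 = CLOSURE({[C' → . C]}), then GOTO on every symbol after a dot until no new states appear). It has 24 states:
  I0: { [A → . b - C], [C → . + , ,], [C → . , L], [C → . A C], [C → . L + A], [C → . b A ,], [C' → . C], [L → . - + C], [L → . A a +] }  — shift
  I1: { [C → + . , ,] }  — shift
  I2: { [A → . b - C], [C → , . L], [L → . - + C], [L → . A a +] }  — shift
  I3: { [L → - . + C] }  — shift
  I4: { [A → . b - C], [C → . + , ,], [C → . , L], [C → . A C], [C → . L + A], [C → . b A ,], [C → A . C], [L → . - + C], [L → . A a +], [L → A . a +] }  — shift
  I5: { [C' → C .] }  — accept
  I6: { [C → L . + A] }  — shift
  I7: { [A → . b - C], [A → b . - C], [C → b . A ,] }  — shift
  I8: { [A → . b - C], [A → b - . C], [C → . + , ,], [C → . , L], [C → . A C], [C → . L + A], [C → . b A ,], [L → . - + C], [L → . A a +] }  — shift
  I9: { [C → b A . ,] }  — shift
  I10: { [A → b . - C] }  — shift
  I11: { [C → b A , .] }  — reduce
  I12: { [A → b - C .] }  — reduce
  I13: { [A → . b - C], [C → L + . A] }  — shift
  I14: { [C → L + A .] }  — reduce
  I15: { [C → A C .] }  — reduce
  I16: { [L → A a . +] }  — shift
  I17: { [L → A a + .] }  — reduce
  I18: { [A → . b - C], [C → . + , ,], [C → . , L], [C → . A C], [C → . L + A], [C → . b A ,], [L → - + . C], [L → . - + C], [L → . A a +] }  — shift
  I19: { [L → - + C .] }  — reduce
  I20: { [L → A . a +] }  — shift
  I21: { [C → , L .] }  — reduce
  I22: { [C → + , . ,] }  — shift
  I23: { [C → + , , .] }  — reduce

No state contains both a complete item and a shift item.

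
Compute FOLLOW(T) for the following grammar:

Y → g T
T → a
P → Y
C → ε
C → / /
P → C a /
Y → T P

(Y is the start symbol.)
{ $, '/', 'a', 'g' }

In Y → g T: T is at the end, add FOLLOW(Y)
In Y → T P: T is followed by P, add FIRST(P) \ {ε} = { '/', 'a', 'g' }

The FOLLOW sets referred to above (computed the same way, to a fixed point):
  FOLLOW(Y) = { $ }

Taking the union: FOLLOW(T) = { $, '/', 'a', 'g' }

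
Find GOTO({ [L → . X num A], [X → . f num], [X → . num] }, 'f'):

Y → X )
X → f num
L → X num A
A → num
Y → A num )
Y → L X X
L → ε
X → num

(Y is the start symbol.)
{ [X → f . num] }

GOTO(I, 'f') = CLOSURE({ [A → αX.β] : [A → α.Xβ] ∈ I, X = 'f' })

Items with dot before 'f', with the dot advanced:
  [X → . f num] → [X → f . num]
Closure adds nothing (no advanced item has the dot before a non-terminal).

GOTO = { [X → f . num] }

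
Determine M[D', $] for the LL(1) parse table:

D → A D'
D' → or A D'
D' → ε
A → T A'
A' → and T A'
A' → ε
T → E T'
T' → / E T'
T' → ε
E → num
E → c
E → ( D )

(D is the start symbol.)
To find M[D', $], we find productions for D' where $ is in the predict set (PREDICT(N → α) = (FIRST(α) \ {ε}) ∪ (FOLLOW(N) if α ⇒* ε)).

Relevant sets:
  FOLLOW(D') = { $, ')' }

D' → or A D': PREDICT = { 'or' }
D' → ε: PREDICT = { $, ')' }
  $ is in predict set, so this production goes in M[D', $]

M[D', $] = D' → ε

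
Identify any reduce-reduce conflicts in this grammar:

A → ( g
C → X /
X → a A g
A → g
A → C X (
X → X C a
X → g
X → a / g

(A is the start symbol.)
Yes — I6: [A → g .] vs [X → g .]

A reduce-reduce conflict occurs when an LR(0) state has two complete items [A → α .] and [B → β .] — both call for a reduction, and with no lookahead the parser cannot choose between them.

Augment with A' → A and build the canonical LR(0) collection (I0 = CLOSURE({[A' → . A]}), then GOTO on every symbol after a dot until no new states appear). It has 18 states:
  I0: { [A → . ( g], [A → . C X (], [A → . g], [A' → . A], [C → . X /], [X → . X C a], [X → . a / g], [X → . a A g], [X → . g] }  — shift
  I1: { [A → ( . g] }  — shift
  I2: { [A' → A .] }  — accept
  I3: { [A → C . X (], [X → . X C a], [X → . a / g], [X → . a A g], [X → . g] }  — shift
  I4: { [C → . X /], [C → X . /], [X → . X C a], [X → . a / g], [X → . a A g], [X → . g], [X → X . C a] }  — shift
  I5: { [A → . ( g], [A → . C X (], [A → . g], [C → . X /], [X → . X C a], [X → . a / g], [X → . a A g], [X → . g], [X → a . / g], [X → a . A g] }  — shift
  I6: { [A → g .], [X → g .] }  — 2 reduces
  I7: { [X → a / . g] }  — shift
  I8: { [X → a A . g] }  — shift
  I9: { [X → a A g .] }  — reduce
  I10: { [X → a / g .] }  — reduce
  I11: { [C → X / .] }  — reduce
  I12: { [X → X C . a] }  — shift
  I13: { [X → g .] }  — reduce
  I14: { [X → X C a .] }  — reduce
  I15: { [A → C X . (], [C → . X /], [X → . X C a], [X → . a / g], [X → . a A g], [X → . g], [X → X . C a] }  — shift
  I16: { [A → C X ( .] }  — reduce
  I17: { [A → ( g .] }  — reduce

I6 contains complete items [A → g .], [X → g .] — reduce-reduce conflict.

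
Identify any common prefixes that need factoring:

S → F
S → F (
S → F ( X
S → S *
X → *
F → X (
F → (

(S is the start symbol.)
Left-factoring is needed when two productions for the same non-terminal
share a common prefix on the right-hand side.

Productions for S:
  S → F
  S → F (
  S → F ( X
  S → S *
Productions for F:
  F → X (
  F → (

Found common prefix 'F' in productions for S

Answer: Yes, S has productions with common prefix 'F'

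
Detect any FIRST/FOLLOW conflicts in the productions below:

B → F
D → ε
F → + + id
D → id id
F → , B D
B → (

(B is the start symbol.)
Yes. D → id id with FOLLOW(D) on { 'id' }

Nullable non-terminals: D.

D: nullable alternative(s) D → ε; FOLLOW(D) = { $, 'id' }
  D → ε: FIRST \ {ε} = { } — this is the only nullable alternative, skip
  D → id id: FIRST \ {ε} = { 'id' } — overlaps FOLLOW(D) on { 'id' }: CONFLICT

B, F have no nullable alternative, so no FIRST/FOLLOW check is needed there.

So the grammar has 1 FIRST/FOLLOW conflict (marked CONFLICT above).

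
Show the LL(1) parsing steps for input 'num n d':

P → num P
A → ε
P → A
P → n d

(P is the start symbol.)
LL(1) parsing maintains a stack (initially the start symbol over $) and the input. At each step: if the stack top is a terminal, match it against the current input token; if it is a non-terminal N, replace it with the RHS of M[N, lookahead] (the unique production whose predict set contains the lookahead).

Stack is shown with the top on the left.

Stack    Input      Action
--------------------------
P $      num n d $  output P → num P
num P $  num n d $  match 'num'
P $      n d $      output P → n d
n d $    n d $      match 'n'
d $      d $        match 'd'
$        $          accept

The string is accepted.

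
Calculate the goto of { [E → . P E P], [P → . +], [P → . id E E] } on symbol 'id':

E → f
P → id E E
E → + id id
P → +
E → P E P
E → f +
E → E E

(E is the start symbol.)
{ [E → . + id id], [E → . E E], [E → . P E P], [E → . f +], [E → . f], [P → . +], [P → . id E E], [P → id . E E] }

GOTO(I, 'id') = CLOSURE({ [A → αX.β] : [A → α.Xβ] ∈ I, X = 'id' })

Items with dot before 'id', with the dot advanced:
  [P → . id E E] → [P → id . E E]
Closure of the advanced items:
  [P → id . E E] has the dot before E: add [E → . f], [E → . + id id], [E → . P E P], [E → . f +], [E → . E E]
  [E → . P E P] has the dot before P: add [P → . id E E], [P → . +]

GOTO = { [E → . + id id], [E → . E E], [E → . P E P], [E → . f +], [E → . f], [P → . +], [P → . id E E], [P → id . E E] }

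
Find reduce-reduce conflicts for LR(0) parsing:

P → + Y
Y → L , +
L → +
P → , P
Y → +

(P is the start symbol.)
Yes — I5: [L → + .] vs [Y → + .]

Augment with P' → P and build the canonical LR(0) collection (I0 = CLOSURE({[P' → . P]}), then GOTO on every symbol after a dot until no new states appear). It has 10 states:
  I0: { [P → . + Y], [P → . , P], [P' → . P] }  — shift
  I1: { [L → . +], [P → + . Y], [Y → . +], [Y → . L , +] }  — shift
  I2: { [P → , . P], [P → . + Y], [P → . , P] }  — shift
  I3: { [P' → P .] }  — accept
  I4: { [P → , P .] }  — reduce
  I5: { [L → + .], [Y → + .] }  — 2 reduces
  I6: { [Y → L . , +] }  — shift
  I7: { [P → + Y .] }  — reduce
  I8: { [Y → L , . +] }  — shift
  I9: { [Y → L , + .] }  — reduce

I5 contains complete items [L → + .], [Y → + .] — reduce-reduce conflict.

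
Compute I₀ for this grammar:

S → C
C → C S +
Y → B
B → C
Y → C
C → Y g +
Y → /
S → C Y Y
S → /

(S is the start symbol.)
{ [B → . C], [C → . C S +], [C → . Y g +], [S → . /], [S → . C Y Y], [S → . C], [S' → . S], [Y → . /], [Y → . B], [Y → . C] }

First, augment the grammar with S' → S
I₀ = CLOSURE({ [S' → . S] }):
  [S' → . S] has the dot before S: add [S → . C], [S → . C Y Y], [S → . /]
  [S → . C] has the dot before C: add [C → . C S +], [C → . Y g +]
  [C → . Y g +] has the dot before Y: add [Y → . B], [Y → . C], [Y → . /]
  [Y → . B] has the dot before B: add [B → . C]
No further items can be added.

I₀ = { [B → . C], [C → . C S +], [C → . Y g +], [S → . /], [S → . C Y Y], [S → . C], [S' → . S], [Y → . /], [Y → . B], [Y → . C] }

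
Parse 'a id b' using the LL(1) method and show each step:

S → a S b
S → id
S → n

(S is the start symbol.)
Stack is shown with the top on the left.

Stack    Input     Action
-------------------------
S $      a id b $  output S → a S b
a S b $  a id b $  match 'a'
S b $    id b $    output S → id
id b $   id b $    match 'id'
b $      b $       match 'b'
$        $         accept

The string is accepted.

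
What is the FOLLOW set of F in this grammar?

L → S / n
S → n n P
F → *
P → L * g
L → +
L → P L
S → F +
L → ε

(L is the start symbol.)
{ '+' }

To compute FOLLOW(F), find every occurrence of F on a right-hand side N → α F β: add FIRST(β) \ {ε}, and if β is empty or nullable also add FOLLOW(N). Iterate to a fixed point.

In S → F +: F is followed by '+', add FIRST('+') \ {ε} = { '+' }

Taking the union: FOLLOW(F) = { '+' }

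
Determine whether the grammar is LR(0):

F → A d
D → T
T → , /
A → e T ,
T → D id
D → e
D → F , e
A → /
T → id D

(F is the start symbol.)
No. Shift-reduce conflict between [D → T .] and [A → e T . ,]

Augment with F' → F and build the canonical LR(0) collection (I0 = CLOSURE({[F' → . F]}), then GOTO on every symbol after a dot until no new states appear). It has 19 states:
  I0: { [A → . /], [A → . e T ,], [F → . A d], [F' → . F] }  — shift
  I1: { [A → / .] }  — reduce
  I2: { [F → A . d] }  — shift
  I3: { [F' → F .] }  — accept
  I4: { [A → . /], [A → . e T ,], [A → e . T ,], [D → . F , e], [D → . T], [D → . e], [F → . A d], [T → . , /], [T → . D id], [T → . id D] }  — shift
  I5: { [T → , . /] }  — shift
  I6: { [T → D . id] }  — shift
  I7: { [D → F . , e] }  — shift
  I8: { [A → e T . ,], [D → T .] }  — shift, reduce
  I9: { [A → . /], [A → . e T ,], [A → e . T ,], [D → . F , e], [D → . T], [D → . e], [D → e .], [F → . A d], [T → . , /], [T → . D id], [T → . id D] }  — shift, reduce
  I10: { [A → . /], [A → . e T ,], [D → . F , e], [D → . T], [D → . e], [F → . A d], [T → . , /], [T → . D id], [T → . id D], [T → id . D] }  — shift
  I11: { [T → D . id], [T → id D .] }  — shift, reduce
  I12: { [D → T .] }  — reduce
  I13: { [T → D id .] }  — reduce
  I14: { [A → e T , .] }  — reduce
  I15: { [D → F , . e] }  — shift
  I16: { [D → F , e .] }  — reduce
  I17: { [T → , / .] }  — reduce
  I18: { [F → A d .] }  — reduce

Conflict in state I8:
  Shift-reduce conflict between [D → T .] and [A → e T . ,]
So the grammar is NOT LR(0).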